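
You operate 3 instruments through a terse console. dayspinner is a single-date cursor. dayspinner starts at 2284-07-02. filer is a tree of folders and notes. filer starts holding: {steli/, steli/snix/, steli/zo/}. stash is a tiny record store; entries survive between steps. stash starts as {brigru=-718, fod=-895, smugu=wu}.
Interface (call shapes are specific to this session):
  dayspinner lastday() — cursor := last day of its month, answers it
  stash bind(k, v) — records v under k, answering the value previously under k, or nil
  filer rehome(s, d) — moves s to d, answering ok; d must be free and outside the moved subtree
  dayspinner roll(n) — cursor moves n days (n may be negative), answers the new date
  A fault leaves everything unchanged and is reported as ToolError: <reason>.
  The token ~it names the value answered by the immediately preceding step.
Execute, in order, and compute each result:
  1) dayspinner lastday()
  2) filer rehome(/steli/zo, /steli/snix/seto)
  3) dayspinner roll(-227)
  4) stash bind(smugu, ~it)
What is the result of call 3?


Answer: 2283-12-17

Derivation:
# 1. dayspinner lastday() : 2284-07-31
# 2. filer rehome(/steli/zo, /steli/snix/seto) : ok
# 3. dayspinner roll(-227) : 2283-12-17
# 4. stash bind(smugu, ~it) : wu


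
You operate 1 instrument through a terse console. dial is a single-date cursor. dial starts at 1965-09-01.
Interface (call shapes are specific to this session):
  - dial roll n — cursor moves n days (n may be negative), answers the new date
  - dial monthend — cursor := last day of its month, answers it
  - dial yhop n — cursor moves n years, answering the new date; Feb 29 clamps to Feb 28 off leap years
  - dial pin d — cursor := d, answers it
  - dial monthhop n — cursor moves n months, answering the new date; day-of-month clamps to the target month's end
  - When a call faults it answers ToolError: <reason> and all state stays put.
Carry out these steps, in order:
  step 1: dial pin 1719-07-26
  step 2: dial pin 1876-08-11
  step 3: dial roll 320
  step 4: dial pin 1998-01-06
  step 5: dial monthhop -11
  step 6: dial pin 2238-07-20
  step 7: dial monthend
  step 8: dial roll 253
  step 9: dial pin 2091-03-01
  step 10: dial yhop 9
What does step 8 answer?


Answer: 2239-04-10

Derivation:
$ dial pin d='1719-07-26'
  1719-07-26
$ dial pin d='1876-08-11'
  1876-08-11
$ dial roll n='320'
  1877-06-27
$ dial pin d='1998-01-06'
  1998-01-06
$ dial monthhop n='-11'
  1997-02-06
$ dial pin d='2238-07-20'
  2238-07-20
$ dial monthend
  2238-07-31
$ dial roll n='253'
  2239-04-10
$ dial pin d='2091-03-01'
  2091-03-01
$ dial yhop n='9'
  2100-03-01


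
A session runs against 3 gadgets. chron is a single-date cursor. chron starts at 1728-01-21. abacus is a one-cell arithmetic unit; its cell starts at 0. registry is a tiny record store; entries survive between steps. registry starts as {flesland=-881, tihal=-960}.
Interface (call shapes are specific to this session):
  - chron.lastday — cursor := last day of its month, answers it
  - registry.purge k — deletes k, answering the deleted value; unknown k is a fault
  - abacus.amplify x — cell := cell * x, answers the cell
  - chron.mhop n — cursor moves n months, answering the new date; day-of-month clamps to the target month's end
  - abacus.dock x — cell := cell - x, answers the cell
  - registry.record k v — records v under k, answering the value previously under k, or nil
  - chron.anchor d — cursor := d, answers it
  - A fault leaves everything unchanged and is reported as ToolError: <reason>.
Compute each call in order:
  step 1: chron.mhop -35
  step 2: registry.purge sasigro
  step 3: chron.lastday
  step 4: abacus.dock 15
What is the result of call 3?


>>> chron.mhop n='-35'
= 1725-02-21
>>> registry.purge k='sasigro'
= ToolError: no such key sasigro
>>> chron.lastday
= 1725-02-28
>>> abacus.dock x='15'
= -15

Answer: 1725-02-28


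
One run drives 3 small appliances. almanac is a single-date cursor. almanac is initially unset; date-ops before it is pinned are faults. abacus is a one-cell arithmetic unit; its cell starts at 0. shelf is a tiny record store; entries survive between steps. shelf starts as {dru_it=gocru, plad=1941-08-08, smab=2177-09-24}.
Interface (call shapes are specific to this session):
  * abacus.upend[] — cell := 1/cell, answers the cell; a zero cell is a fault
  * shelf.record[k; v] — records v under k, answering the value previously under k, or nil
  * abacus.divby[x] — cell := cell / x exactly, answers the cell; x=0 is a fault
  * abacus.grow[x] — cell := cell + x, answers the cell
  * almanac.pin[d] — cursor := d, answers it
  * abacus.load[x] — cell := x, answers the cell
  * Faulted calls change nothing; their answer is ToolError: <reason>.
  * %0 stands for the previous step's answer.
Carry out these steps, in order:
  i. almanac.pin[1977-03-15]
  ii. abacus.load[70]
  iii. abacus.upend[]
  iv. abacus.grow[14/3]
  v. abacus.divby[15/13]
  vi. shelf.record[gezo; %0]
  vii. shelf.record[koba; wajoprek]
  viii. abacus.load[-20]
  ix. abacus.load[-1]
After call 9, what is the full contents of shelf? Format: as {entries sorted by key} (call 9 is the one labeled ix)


Answer: {dru_it=gocru, gezo=12779/3150, koba=wajoprek, plad=1941-08-08, smab=2177-09-24}

Derivation:
Then almanac.pin(1977-03-15), and get 1977-03-15.
Invoking abacus.load(70), and get 70.
I use abacus.upend(), yielding 1/70.
I invoke abacus.grow(14/3), → 983/210.
Then abacus.divby(15/13), and observe 12779/3150.
Then shelf.record(gezo, %0), yielding nil.
I call shelf.record(koba, wajoprek), and see nil.
Invoking abacus.load(-20), — result: -20.
Then abacus.load(-1), and get -1.


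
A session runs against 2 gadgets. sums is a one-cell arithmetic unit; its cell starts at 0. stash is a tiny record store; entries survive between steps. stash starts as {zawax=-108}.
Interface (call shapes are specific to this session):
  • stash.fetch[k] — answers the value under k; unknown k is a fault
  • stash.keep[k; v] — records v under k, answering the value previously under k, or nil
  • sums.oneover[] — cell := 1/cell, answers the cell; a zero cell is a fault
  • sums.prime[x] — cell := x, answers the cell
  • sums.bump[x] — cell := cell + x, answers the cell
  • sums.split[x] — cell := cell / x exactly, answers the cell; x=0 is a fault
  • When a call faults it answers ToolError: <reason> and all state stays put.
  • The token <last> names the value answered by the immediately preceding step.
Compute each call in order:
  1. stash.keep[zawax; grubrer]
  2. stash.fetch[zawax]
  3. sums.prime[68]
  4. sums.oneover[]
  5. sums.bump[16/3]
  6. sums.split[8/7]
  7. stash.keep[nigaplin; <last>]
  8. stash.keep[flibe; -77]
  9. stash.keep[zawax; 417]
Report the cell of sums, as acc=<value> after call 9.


I use stash.keep(k=zawax, v=grubrer), yielding -108.
I use stash.fetch(k=zawax), giving grubrer.
Calling sums.prime(x=68), giving 68.
Using sums.oneover, and get 1/68.
Using sums.bump(x=16/3), and see 1091/204.
Now I run sums.split(x=8/7), and observe 7637/1632.
Now I run stash.keep(k=nigaplin, v=<last>), and get nil.
I run stash.keep(k=flibe, v=-77), → nil.
Calling stash.keep(k=zawax, v=417), and observe grubrer.

Answer: acc=7637/1632


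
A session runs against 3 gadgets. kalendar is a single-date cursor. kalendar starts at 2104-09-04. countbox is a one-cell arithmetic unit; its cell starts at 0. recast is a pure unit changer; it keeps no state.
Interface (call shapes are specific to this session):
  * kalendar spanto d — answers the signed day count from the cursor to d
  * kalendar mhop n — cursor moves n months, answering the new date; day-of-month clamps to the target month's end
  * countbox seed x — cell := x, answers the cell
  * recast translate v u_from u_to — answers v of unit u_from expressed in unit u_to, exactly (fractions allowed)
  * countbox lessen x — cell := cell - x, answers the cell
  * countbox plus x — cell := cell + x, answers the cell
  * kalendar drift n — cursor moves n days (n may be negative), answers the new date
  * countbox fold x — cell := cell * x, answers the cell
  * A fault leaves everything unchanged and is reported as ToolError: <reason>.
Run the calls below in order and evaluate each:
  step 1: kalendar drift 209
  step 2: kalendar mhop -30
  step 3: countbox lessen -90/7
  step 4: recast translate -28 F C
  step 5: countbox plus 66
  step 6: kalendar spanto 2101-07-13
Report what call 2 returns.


Then kalendar drift with n='209', — result: 2105-04-01.
Using kalendar mhop with n='-30', and observe 2102-10-01.
I run countbox lessen with x='-90/7', → 90/7.
Invoking recast translate with v='-28', u_from='F', u_to='C', which returns -100/3.
I call countbox plus with x='66': 552/7.
Now I run kalendar spanto with d='2101-07-13', → -445.

Answer: 2102-10-01


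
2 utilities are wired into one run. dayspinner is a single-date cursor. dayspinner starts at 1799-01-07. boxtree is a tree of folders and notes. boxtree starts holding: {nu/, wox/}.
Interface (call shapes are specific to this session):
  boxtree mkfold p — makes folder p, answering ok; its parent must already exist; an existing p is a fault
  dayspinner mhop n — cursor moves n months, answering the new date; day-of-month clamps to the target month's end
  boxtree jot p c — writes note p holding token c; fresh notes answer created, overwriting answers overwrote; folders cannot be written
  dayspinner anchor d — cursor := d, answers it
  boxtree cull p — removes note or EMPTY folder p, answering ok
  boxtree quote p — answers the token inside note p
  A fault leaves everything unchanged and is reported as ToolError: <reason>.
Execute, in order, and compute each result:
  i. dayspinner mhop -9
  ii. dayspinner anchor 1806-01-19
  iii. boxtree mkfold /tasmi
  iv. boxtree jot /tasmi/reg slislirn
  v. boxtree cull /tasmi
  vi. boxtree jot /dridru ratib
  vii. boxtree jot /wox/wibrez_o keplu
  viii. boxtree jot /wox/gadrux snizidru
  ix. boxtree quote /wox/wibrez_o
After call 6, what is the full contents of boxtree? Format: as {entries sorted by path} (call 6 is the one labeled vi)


Answer: {dridru=ratib, nu/, tasmi/, tasmi/reg=slislirn, wox/}

Derivation:
% dayspinner mhop n: -9
[out] 1798-04-07
% dayspinner anchor d: 1806-01-19
[out] 1806-01-19
% boxtree mkfold p: /tasmi
[out] ok
% boxtree jot p: /tasmi/reg c: slislirn
[out] created
% boxtree cull p: /tasmi
[out] ToolError: not empty
% boxtree jot p: /dridru c: ratib
[out] created
% boxtree jot p: /wox/wibrez_o c: keplu
[out] created
% boxtree jot p: /wox/gadrux c: snizidru
[out] created
% boxtree quote p: /wox/wibrez_o
[out] keplu


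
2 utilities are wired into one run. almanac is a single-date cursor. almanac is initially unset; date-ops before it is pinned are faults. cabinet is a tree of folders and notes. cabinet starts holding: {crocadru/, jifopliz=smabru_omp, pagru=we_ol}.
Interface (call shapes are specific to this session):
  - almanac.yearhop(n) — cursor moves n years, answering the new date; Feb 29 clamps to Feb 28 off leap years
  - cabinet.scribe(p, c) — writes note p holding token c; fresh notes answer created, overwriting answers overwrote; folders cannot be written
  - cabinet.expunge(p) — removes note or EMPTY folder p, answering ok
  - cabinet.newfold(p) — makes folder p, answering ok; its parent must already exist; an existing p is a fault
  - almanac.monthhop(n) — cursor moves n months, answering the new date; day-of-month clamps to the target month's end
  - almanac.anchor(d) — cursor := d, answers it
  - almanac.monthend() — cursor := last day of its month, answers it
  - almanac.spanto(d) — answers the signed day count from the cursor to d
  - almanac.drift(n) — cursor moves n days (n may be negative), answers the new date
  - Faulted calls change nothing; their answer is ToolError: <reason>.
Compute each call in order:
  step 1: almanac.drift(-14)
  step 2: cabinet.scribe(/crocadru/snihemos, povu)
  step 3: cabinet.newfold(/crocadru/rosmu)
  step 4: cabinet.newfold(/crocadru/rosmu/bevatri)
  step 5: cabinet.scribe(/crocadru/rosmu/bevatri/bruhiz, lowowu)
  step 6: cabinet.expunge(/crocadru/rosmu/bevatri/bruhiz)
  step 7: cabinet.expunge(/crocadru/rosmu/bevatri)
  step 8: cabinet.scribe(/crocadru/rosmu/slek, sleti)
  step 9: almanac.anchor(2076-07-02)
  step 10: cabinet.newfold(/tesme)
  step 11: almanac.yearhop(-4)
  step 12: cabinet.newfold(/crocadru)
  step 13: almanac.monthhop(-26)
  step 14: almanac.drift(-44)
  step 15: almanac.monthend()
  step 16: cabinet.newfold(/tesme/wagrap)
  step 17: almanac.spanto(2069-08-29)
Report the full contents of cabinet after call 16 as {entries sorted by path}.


Answer: {crocadru/, crocadru/rosmu/, crocadru/rosmu/slek=sleti, crocadru/snihemos=povu, jifopliz=smabru_omp, pagru=we_ol, tesme/, tesme/wagrap/}

Derivation:
Step: drift[n=-14]
Result: ToolError: no date set
Step: scribe[p=/crocadru/snihemos; c=povu]
Result: created
Step: newfold[p=/crocadru/rosmu]
Result: ok
Step: newfold[p=/crocadru/rosmu/bevatri]
Result: ok
Step: scribe[p=/crocadru/rosmu/bevatri/bruhiz; c=lowowu]
Result: created
Step: expunge[p=/crocadru/rosmu/bevatri/bruhiz]
Result: ok
Step: expunge[p=/crocadru/rosmu/bevatri]
Result: ok
Step: scribe[p=/crocadru/rosmu/slek; c=sleti]
Result: created
Step: anchor[d=2076-07-02]
Result: 2076-07-02
Step: newfold[p=/tesme]
Result: ok
Step: yearhop[n=-4]
Result: 2072-07-02
Step: newfold[p=/crocadru]
Result: ToolError: exists
Step: monthhop[n=-26]
Result: 2070-05-02
Step: drift[n=-44]
Result: 2070-03-19
Step: monthend[]
Result: 2070-03-31
Step: newfold[p=/tesme/wagrap]
Result: ok
Step: spanto[d=2069-08-29]
Result: -214


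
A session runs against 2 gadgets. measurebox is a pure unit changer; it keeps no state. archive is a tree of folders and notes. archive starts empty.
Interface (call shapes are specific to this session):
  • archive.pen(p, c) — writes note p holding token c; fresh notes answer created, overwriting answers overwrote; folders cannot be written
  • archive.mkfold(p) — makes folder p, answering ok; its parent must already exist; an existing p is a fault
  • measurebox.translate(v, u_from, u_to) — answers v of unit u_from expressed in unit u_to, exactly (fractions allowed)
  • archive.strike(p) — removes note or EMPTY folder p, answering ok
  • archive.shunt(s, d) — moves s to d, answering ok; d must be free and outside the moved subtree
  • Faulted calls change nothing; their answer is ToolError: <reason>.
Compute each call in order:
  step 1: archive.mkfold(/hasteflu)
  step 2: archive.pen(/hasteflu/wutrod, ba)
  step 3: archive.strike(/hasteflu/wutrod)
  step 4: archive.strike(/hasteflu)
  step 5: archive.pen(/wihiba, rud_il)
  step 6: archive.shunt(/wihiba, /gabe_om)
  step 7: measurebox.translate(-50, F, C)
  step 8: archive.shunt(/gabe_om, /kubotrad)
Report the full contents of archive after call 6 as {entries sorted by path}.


;; mkfold(p: /hasteflu) : ok
;; pen(p: /hasteflu/wutrod, c: ba) : created
;; strike(p: /hasteflu/wutrod) : ok
;; strike(p: /hasteflu) : ok
;; pen(p: /wihiba, c: rud_il) : created
;; shunt(s: /wihiba, d: /gabe_om) : ok
;; translate(v: -50, u_from: F, u_to: C) : -410/9
;; shunt(s: /gabe_om, d: /kubotrad) : ok

Answer: {gabe_om=rud_il}


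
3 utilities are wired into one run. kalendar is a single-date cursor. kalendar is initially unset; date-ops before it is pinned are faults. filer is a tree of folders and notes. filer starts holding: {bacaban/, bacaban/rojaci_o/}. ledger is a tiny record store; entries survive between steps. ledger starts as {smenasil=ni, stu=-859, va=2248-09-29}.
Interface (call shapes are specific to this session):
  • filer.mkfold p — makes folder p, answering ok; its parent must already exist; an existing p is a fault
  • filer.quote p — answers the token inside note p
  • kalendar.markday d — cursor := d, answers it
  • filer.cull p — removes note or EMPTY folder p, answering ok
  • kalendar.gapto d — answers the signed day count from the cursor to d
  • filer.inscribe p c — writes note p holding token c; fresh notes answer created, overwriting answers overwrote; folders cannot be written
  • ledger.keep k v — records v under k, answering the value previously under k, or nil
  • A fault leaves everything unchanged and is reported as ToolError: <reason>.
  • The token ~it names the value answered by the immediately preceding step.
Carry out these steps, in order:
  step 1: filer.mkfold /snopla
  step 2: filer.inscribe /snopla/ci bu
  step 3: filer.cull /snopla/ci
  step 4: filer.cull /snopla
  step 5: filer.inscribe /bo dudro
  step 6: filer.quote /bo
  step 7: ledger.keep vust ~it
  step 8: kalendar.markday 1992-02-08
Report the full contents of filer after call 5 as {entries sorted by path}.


Answer: {bacaban/, bacaban/rojaci_o/, bo=dudro}

Derivation:
→ mkfold(p=/snopla)
← ok
→ inscribe(p=/snopla/ci, c=bu)
← created
→ cull(p=/snopla/ci)
← ok
→ cull(p=/snopla)
← ok
→ inscribe(p=/bo, c=dudro)
← created
→ quote(p=/bo)
← dudro
→ keep(k=vust, v=~it)
← nil
→ markday(d=1992-02-08)
← 1992-02-08


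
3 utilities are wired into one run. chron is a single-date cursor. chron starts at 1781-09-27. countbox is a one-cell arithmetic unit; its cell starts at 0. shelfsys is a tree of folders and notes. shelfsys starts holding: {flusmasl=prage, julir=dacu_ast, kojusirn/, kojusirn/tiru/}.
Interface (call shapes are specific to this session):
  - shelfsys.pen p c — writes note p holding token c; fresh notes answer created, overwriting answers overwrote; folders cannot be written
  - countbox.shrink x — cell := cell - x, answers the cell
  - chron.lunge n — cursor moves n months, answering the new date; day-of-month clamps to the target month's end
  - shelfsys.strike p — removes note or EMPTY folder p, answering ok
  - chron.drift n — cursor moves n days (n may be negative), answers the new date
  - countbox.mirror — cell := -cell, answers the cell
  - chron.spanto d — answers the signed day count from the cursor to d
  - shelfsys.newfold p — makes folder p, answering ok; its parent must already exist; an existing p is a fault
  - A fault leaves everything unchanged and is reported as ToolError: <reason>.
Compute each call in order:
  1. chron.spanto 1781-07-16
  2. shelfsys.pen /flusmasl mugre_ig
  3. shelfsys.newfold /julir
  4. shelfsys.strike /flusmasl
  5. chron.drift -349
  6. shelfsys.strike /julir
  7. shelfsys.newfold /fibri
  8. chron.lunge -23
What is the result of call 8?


Answer: 1778-11-13

Derivation:
;; spanto(d='1781-07-16') == -73
;; pen(p='/flusmasl', c='mugre_ig') == overwrote
;; newfold(p='/julir') == ToolError: exists
;; strike(p='/flusmasl') == ok
;; drift(n='-349') == 1780-10-13
;; strike(p='/julir') == ok
;; newfold(p='/fibri') == ok
;; lunge(n='-23') == 1778-11-13


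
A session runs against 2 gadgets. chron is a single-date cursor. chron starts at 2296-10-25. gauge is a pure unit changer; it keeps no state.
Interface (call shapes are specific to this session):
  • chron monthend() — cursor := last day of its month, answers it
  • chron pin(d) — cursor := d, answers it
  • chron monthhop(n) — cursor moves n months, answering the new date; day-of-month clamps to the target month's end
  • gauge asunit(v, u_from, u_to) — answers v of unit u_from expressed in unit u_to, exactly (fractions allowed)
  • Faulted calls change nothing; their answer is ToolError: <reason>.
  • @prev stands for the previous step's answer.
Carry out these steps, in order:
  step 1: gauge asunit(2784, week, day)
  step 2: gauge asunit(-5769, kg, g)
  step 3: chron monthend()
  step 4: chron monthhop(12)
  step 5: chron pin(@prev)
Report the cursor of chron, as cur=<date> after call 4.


·→ gauge asunit(v: 2784, u_from: week, u_to: day)
·← 19488
·→ gauge asunit(v: -5769, u_from: kg, u_to: g)
·← -5769000
·→ chron monthend()
·← 2296-10-31
·→ chron monthhop(n: 12)
·← 2297-10-31
·→ chron pin(d: @prev)
·← 2297-10-31

Answer: cur=2297-10-31


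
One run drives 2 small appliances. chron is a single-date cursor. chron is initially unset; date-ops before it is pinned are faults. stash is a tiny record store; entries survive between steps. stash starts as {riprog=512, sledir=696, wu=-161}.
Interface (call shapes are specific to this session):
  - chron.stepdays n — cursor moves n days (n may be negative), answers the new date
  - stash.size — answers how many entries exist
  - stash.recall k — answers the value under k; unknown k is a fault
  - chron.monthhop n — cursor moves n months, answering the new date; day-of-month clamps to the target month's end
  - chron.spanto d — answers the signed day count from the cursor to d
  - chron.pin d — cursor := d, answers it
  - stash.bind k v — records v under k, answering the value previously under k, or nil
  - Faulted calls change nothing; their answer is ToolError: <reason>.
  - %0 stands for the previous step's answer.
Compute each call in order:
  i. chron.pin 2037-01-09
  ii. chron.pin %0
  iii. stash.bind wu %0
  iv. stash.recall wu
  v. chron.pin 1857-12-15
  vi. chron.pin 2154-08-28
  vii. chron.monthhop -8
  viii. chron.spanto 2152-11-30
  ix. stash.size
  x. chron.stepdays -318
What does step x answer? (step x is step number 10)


Answer: 2153-02-13

Derivation:
[in] pin 2037-01-09
[out] 2037-01-09
[in] pin %0
[out] 2037-01-09
[in] bind wu %0
[out] -161
[in] recall wu
[out] 2037-01-09
[in] pin 1857-12-15
[out] 1857-12-15
[in] pin 2154-08-28
[out] 2154-08-28
[in] monthhop -8
[out] 2153-12-28
[in] spanto 2152-11-30
[out] -393
[in] size
[out] 3
[in] stepdays -318
[out] 2153-02-13


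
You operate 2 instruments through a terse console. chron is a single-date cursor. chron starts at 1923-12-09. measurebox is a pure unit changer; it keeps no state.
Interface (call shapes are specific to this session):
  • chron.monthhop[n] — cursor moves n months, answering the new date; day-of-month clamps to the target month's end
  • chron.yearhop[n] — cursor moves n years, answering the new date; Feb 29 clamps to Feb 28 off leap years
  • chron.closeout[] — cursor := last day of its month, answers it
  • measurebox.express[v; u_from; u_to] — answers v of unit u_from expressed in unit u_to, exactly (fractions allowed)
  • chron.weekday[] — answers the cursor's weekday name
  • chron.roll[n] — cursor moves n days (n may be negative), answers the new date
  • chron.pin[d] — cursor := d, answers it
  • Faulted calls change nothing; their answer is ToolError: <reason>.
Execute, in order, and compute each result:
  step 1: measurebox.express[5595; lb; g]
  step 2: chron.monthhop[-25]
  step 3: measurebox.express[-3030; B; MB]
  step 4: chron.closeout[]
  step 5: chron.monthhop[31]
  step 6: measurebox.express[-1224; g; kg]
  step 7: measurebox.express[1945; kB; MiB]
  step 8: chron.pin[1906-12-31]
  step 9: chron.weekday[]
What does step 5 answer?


I run express using 5595, lb, g, and see 50756986203/20000.
Invoking monthhop using -25, and see 1921-11-09.
Now I run express using -3030, B, MB, and see -303/100000.
Calling closeout(), and observe 1921-11-30.
I try monthhop using 31, — result: 1924-06-30.
Using express using -1224, g, kg, which returns -153/125.
I run express using 1945, kB, MiB, yielding 243125/131072.
Then pin using 1906-12-31, — result: 1906-12-31.
Using weekday: Monday.

Answer: 1924-06-30


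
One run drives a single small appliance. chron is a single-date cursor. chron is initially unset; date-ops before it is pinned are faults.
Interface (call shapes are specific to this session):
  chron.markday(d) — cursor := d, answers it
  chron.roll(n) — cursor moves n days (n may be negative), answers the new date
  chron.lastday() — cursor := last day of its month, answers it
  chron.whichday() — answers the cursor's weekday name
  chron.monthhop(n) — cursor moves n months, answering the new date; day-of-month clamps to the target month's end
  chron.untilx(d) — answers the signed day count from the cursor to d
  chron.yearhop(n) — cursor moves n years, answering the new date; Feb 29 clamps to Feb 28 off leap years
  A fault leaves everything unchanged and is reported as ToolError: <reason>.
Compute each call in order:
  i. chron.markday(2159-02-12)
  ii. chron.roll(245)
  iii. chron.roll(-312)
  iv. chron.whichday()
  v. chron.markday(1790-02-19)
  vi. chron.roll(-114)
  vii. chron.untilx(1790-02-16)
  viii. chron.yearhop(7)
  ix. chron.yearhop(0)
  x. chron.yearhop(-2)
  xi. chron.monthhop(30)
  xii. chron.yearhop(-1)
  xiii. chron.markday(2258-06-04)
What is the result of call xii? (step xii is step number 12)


Answer: 1796-04-28

Derivation:
Calling chron.markday on d: 2159-02-12, — result: 2159-02-12.
I invoke chron.roll on n: 245, and see 2159-10-15.
I try chron.roll on n: -312: 2158-12-07.
I invoke chron.whichday, and get Thursday.
Invoking chron.markday on d: 1790-02-19: 1790-02-19.
I run chron.roll on n: -114, → 1789-10-28.
Now I run chron.untilx on d: 1790-02-16, yielding 111.
I call chron.yearhop on n: 7, and observe 1796-10-28.
I call chron.yearhop on n: 0, and get 1796-10-28.
I try chron.yearhop on n: -2, which returns 1794-10-28.
I invoke chron.monthhop on n: 30, and see 1797-04-28.
I invoke chron.yearhop on n: -1, which returns 1796-04-28.
Invoking chron.markday on d: 2258-06-04, giving 2258-06-04.


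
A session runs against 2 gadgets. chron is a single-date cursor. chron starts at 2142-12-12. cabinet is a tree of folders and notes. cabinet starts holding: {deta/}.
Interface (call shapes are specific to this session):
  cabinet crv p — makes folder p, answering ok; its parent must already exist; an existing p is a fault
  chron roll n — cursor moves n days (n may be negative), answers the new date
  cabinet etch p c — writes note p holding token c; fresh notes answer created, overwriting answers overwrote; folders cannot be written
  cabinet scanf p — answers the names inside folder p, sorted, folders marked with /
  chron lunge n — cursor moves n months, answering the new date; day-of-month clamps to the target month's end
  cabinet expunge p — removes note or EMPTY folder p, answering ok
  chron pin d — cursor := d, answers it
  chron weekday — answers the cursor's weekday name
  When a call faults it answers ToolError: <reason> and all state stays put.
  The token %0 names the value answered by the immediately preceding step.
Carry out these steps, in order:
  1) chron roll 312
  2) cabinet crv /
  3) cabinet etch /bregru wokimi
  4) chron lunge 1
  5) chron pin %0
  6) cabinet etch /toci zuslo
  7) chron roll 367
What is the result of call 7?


Answer: 2144-11-21

Derivation:
// chron roll(n='312') => 2143-10-20
// cabinet crv(p='/') => ToolError: exists
// cabinet etch(p='/bregru', c='wokimi') => created
// chron lunge(n='1') => 2143-11-20
// chron pin(d='%0') => 2143-11-20
// cabinet etch(p='/toci', c='zuslo') => created
// chron roll(n='367') => 2144-11-21


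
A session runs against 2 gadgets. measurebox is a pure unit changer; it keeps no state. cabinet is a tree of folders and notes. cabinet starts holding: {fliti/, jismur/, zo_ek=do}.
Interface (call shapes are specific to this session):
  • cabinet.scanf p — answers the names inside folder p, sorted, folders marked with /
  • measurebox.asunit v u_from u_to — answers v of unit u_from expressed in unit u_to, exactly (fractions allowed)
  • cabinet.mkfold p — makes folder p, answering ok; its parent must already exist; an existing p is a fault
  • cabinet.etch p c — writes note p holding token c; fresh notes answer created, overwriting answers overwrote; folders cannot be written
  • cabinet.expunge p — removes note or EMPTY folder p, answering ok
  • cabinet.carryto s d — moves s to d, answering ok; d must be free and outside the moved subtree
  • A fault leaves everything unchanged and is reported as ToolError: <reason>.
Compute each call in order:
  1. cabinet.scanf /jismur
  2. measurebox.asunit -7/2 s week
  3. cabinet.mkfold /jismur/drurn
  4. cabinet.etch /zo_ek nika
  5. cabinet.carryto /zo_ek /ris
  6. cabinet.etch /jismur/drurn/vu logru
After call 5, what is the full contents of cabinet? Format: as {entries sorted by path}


Answer: {fliti/, jismur/, jismur/drurn/, ris=nika}

Derivation:
;; scanf(p: /jismur) : []
;; asunit(v: -7/2, u_from: s, u_to: week) : -1/172800
;; mkfold(p: /jismur/drurn) : ok
;; etch(p: /zo_ek, c: nika) : overwrote
;; carryto(s: /zo_ek, d: /ris) : ok
;; etch(p: /jismur/drurn/vu, c: logru) : created


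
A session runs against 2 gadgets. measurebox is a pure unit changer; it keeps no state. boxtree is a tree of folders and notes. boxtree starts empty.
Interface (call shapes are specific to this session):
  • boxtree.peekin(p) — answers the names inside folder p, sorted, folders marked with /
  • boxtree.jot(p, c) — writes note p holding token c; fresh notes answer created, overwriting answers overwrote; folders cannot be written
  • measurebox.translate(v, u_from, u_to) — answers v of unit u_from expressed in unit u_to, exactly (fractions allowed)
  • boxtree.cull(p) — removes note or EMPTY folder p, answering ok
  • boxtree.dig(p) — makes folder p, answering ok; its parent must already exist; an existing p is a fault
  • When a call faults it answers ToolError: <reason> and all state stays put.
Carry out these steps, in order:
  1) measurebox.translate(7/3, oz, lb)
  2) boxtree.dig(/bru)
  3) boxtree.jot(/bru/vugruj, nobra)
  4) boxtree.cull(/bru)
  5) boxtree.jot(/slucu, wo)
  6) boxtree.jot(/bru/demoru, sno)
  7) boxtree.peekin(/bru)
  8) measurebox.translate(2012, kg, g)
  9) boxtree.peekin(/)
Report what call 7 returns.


Answer: [demoru, vugruj]

Derivation:
Act: translate[7/3; oz; lb]
Obs: 7/48
Act: dig[/bru]
Obs: ok
Act: jot[/bru/vugruj; nobra]
Obs: created
Act: cull[/bru]
Obs: ToolError: not empty
Act: jot[/slucu; wo]
Obs: created
Act: jot[/bru/demoru; sno]
Obs: created
Act: peekin[/bru]
Obs: [demoru, vugruj]
Act: translate[2012; kg; g]
Obs: 2012000
Act: peekin[/]
Obs: [bru/, slucu]


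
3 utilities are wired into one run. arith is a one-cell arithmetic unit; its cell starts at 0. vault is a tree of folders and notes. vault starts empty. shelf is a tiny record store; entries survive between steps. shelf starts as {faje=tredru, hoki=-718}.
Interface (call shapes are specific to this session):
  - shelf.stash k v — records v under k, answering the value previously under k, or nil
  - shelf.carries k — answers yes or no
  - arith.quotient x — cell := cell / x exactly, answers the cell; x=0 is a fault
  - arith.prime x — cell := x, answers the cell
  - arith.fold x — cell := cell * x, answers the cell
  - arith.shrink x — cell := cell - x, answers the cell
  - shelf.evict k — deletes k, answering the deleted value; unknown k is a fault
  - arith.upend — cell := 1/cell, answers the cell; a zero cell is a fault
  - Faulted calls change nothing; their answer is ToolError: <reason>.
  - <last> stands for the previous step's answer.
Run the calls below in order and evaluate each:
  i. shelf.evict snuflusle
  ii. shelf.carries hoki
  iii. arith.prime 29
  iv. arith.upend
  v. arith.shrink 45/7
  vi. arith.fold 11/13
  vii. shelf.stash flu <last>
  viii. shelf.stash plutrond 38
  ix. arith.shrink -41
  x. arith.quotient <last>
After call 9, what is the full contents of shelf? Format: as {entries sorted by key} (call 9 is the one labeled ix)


Answer: {faje=tredru, flu=-14278/2639, hoki=-718, plutrond=38}

Derivation:
·→ evict(k→snuflusle)
·← ToolError: no such key snuflusle
·→ carries(k→hoki)
·← yes
·→ prime(x→29)
·← 29
·→ upend()
·← 1/29
·→ shrink(x→45/7)
·← -1298/203
·→ fold(x→11/13)
·← -14278/2639
·→ stash(k→flu, v→<last>)
·← nil
·→ stash(k→plutrond, v→38)
·← nil
·→ shrink(x→-41)
·← 93921/2639
·→ quotient(x→<last>)
·← 1


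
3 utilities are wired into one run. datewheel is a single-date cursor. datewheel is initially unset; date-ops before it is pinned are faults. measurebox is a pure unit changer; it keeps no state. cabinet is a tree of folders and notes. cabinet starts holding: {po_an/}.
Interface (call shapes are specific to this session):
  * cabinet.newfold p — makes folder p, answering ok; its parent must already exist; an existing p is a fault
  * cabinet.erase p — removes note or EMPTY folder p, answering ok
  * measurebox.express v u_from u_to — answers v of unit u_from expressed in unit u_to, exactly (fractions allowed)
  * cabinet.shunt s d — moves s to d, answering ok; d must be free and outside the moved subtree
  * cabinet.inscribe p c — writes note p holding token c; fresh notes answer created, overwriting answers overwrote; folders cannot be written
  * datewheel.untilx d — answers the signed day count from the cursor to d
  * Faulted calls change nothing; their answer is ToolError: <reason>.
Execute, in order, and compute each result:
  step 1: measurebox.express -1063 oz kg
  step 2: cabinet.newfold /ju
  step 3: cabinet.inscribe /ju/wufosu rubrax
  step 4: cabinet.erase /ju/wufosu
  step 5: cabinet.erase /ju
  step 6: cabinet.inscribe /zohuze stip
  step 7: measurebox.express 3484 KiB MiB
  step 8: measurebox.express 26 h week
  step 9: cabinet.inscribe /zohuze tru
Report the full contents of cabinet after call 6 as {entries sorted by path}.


Answer: {po_an/, zohuze=stip}

Derivation:
[in] measurebox.express v=-1063 u_from=oz u_to=kg
:: -48216868931/1600000000
[in] cabinet.newfold p=/ju
:: ok
[in] cabinet.inscribe p=/ju/wufosu c=rubrax
:: created
[in] cabinet.erase p=/ju/wufosu
:: ok
[in] cabinet.erase p=/ju
:: ok
[in] cabinet.inscribe p=/zohuze c=stip
:: created
[in] measurebox.express v=3484 u_from=KiB u_to=MiB
:: 871/256
[in] measurebox.express v=26 u_from=h u_to=week
:: 13/84
[in] cabinet.inscribe p=/zohuze c=tru
:: overwrote


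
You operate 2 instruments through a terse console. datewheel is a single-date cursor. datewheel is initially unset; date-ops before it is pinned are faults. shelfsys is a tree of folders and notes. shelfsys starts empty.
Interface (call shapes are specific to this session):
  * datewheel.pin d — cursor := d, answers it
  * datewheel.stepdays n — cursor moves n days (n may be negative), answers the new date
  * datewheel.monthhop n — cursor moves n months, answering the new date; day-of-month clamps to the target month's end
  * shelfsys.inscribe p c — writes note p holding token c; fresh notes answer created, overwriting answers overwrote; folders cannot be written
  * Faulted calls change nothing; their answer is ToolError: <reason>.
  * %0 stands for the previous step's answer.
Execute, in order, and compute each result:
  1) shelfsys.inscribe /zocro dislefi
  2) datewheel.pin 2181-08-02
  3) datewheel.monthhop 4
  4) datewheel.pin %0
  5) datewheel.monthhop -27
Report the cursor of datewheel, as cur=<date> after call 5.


==> inscribe(p='/zocro', c='dislefi')
<== created
==> pin(d='2181-08-02')
<== 2181-08-02
==> monthhop(n='4')
<== 2181-12-02
==> pin(d='%0')
<== 2181-12-02
==> monthhop(n='-27')
<== 2179-09-02

Answer: cur=2179-09-02


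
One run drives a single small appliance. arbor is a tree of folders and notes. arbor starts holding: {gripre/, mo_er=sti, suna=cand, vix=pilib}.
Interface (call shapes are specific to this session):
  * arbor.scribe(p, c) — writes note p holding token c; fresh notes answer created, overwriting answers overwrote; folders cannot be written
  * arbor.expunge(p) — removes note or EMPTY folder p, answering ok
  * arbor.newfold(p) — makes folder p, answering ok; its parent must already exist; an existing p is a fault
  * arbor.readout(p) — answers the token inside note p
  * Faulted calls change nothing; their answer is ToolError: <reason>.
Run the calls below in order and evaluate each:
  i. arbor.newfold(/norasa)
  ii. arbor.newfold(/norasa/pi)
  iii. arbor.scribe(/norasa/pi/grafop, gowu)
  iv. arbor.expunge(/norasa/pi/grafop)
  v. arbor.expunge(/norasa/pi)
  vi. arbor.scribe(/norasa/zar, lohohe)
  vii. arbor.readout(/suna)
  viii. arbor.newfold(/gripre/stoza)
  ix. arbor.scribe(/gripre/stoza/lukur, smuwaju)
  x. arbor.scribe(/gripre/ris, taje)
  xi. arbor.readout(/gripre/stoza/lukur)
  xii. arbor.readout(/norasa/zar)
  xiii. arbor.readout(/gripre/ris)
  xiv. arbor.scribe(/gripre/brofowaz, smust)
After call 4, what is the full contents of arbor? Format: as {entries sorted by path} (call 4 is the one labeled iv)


% 1. arbor.newfold(p='/norasa') -> ok
% 2. arbor.newfold(p='/norasa/pi') -> ok
% 3. arbor.scribe(p='/norasa/pi/grafop', c='gowu') -> created
% 4. arbor.expunge(p='/norasa/pi/grafop') -> ok
% 5. arbor.expunge(p='/norasa/pi') -> ok
% 6. arbor.scribe(p='/norasa/zar', c='lohohe') -> created
% 7. arbor.readout(p='/suna') -> cand
% 8. arbor.newfold(p='/gripre/stoza') -> ok
% 9. arbor.scribe(p='/gripre/stoza/lukur', c='smuwaju') -> created
% 10. arbor.scribe(p='/gripre/ris', c='taje') -> created
% 11. arbor.readout(p='/gripre/stoza/lukur') -> smuwaju
% 12. arbor.readout(p='/norasa/zar') -> lohohe
% 13. arbor.readout(p='/gripre/ris') -> taje
% 14. arbor.scribe(p='/gripre/brofowaz', c='smust') -> created

Answer: {gripre/, mo_er=sti, norasa/, norasa/pi/, suna=cand, vix=pilib}


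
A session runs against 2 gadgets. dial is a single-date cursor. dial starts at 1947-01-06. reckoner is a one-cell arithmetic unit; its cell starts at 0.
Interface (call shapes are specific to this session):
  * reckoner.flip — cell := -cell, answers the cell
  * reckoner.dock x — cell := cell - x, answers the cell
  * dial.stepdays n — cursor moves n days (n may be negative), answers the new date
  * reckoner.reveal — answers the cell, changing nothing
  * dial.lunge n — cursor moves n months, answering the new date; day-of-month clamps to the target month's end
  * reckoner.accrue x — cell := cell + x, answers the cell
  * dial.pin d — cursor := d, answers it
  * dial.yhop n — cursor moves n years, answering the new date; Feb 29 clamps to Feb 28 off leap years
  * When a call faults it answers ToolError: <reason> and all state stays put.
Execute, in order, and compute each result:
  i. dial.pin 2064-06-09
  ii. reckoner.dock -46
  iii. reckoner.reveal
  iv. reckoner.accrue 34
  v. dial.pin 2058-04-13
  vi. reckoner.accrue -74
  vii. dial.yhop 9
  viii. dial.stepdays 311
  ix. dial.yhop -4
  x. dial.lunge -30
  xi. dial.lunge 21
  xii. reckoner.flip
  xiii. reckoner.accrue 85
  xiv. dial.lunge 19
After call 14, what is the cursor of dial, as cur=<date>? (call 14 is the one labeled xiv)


Then pin on d=2064-06-09, and observe 2064-06-09.
I call dock on x=-46, — result: 46.
Using reveal, — result: 46.
I use accrue on x=34, yielding 80.
Calling pin on d=2058-04-13, → 2058-04-13.
Calling accrue on x=-74: 6.
I run yhop on n=9, and see 2067-04-13.
I call stepdays on n=311, and get 2068-02-18.
Invoking yhop on n=-4, and get 2064-02-18.
Next I call lunge on n=-30, — result: 2061-08-18.
Calling lunge on n=21, yielding 2063-05-18.
I call flip, which returns -6.
I try accrue on x=85, and observe 79.
Next I call lunge on n=19, giving 2064-12-18.

Answer: cur=2064-12-18


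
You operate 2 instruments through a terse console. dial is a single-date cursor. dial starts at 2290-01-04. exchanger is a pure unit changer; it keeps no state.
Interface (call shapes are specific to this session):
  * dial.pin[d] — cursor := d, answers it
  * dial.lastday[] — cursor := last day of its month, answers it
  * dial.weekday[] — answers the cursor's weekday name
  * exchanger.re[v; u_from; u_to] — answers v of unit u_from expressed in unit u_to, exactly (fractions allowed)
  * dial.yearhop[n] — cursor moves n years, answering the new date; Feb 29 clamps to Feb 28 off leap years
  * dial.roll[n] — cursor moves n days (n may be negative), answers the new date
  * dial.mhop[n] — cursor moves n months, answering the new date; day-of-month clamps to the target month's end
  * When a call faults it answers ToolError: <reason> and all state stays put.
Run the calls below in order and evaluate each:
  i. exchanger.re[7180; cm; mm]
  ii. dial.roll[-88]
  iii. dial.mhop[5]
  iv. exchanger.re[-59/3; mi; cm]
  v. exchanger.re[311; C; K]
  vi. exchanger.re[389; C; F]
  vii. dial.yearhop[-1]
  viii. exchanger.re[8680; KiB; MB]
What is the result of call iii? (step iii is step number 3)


Answer: 2290-03-08

Derivation:
! 1. re(v: 7180, u_from: cm, u_to: mm) => 71800
! 2. roll(n: -88) => 2289-10-08
! 3. mhop(n: 5) => 2290-03-08
! 4. re(v: -59/3, u_from: mi, u_to: cm) => -15825216/5
! 5. re(v: 311, u_from: C, u_to: K) => 11683/20
! 6. re(v: 389, u_from: C, u_to: F) => 3661/5
! 7. yearhop(n: -1) => 2289-03-08
! 8. re(v: 8680, u_from: KiB, u_to: MB) => 27776/3125
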